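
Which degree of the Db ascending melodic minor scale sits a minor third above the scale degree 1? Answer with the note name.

Fb

The scale is Db Eb Fb Gb Ab Bb C.
The scale degree 1 is Db; a minor third above that is Fb — scale degree 3.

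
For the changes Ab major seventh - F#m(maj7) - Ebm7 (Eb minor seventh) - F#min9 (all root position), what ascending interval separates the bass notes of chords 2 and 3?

d7

The roots are F# and Eb.
From F# to Eb: 9 semitones over a seventh = diminished.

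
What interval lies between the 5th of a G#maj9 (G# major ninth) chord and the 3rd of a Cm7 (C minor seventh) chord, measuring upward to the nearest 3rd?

The 5th of G#maj9 (G# major ninth) is D#; the 3rd of Cm7 (C minor seventh) is Eb.
2 letter names make it a second; at 0 semitones (a whole step narrower than major) the quality is diminished.

diminished 2nd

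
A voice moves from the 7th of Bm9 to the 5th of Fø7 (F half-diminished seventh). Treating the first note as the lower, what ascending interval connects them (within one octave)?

Bm9 has A as its 7th, and Fø7 (F half-diminished seventh) has Cb as its 5th.
A up to Cb is 2 semitones, a whole step narrower than a major third, so the interval is diminished.

diminished third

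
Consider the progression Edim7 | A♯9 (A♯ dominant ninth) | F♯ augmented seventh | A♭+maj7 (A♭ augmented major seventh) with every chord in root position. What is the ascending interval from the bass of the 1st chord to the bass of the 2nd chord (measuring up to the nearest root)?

augmented fourth

The roots are E and A♯.
From E to A♯: 6 semitones over a fourth = augmented.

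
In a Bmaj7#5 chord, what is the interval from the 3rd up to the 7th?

Bmaj7#5 is spelled B-D#-F##-A#.
3rd = D#; 7th = A#.
D# up to A# spans 5 letter names and 7 semitones — a perfect fifth.

perfect 5th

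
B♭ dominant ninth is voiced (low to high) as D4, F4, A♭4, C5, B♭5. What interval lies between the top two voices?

Those voices are C5 and B♭5.
From C to B♭: 10 semitones over a seventh = minor.

m7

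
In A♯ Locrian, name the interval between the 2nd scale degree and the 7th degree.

major sixth

A♯ locrian: A♯ B C♯ D♯ E F♯ G♯.
The 2nd scale degree is B and the 7th degree is G♯.
Counting 6 letters and 9 half steps from B gives a major sixth.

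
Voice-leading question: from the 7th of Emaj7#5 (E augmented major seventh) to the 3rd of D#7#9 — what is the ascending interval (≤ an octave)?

major third

The 7th of Emaj7#5 (E augmented major seventh) is D#; the 3rd of D#7#9 is F##.
Counting 3 letters and 4 half steps from D# gives a major third.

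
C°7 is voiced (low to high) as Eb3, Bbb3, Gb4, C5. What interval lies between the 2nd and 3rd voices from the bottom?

Those voices are Bbb3 and Gb4.
From Bbb to Gb is 9 semitones, exactly the major sixth.

major sixth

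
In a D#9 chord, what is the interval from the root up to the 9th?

major 9th

D# dominant ninth: D# F## A# C# E#.
So we need the interval from D# up to E#.
Counting 9 letters and 14 half steps from D# gives a major ninth.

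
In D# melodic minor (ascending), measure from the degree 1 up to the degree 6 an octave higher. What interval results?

The scale runs D# E# F# G# A# B# C##.
So we need the interval from D# up to B#.
D# up to B# spans 13 letter names and 21 semitones — a major thirteenth.

M13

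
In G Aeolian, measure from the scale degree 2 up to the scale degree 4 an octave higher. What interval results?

Spelling G Aeolian: G A Bb C D Eb F.
Scale degree 2 = A; degree 4 (up an octave) = C.
From A to C: 15 semitones over a tenth = minor.

minor tenth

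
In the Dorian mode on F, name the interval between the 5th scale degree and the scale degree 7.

minor third

Spelling the Dorian mode on F: F G Ab Bb C D Eb.
So we need the interval from C up to Eb.
C up to Eb is 3 semitones, a half step narrower than a major third, so the interval is minor.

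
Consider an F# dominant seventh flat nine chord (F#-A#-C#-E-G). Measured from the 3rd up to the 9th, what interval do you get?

So we need the interval from A# up to G.
From A# to G: 9 semitones over a seventh = diminished.

diminished seventh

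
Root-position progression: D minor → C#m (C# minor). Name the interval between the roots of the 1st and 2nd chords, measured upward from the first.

major seventh

The roots are D and C#.
Counting 7 letters and 11 half steps from D gives a major seventh.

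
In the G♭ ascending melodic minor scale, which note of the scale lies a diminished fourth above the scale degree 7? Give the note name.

Bbb

The scale is G♭ A♭ B𝄫 C♭ D♭ E♭ F.
The scale degree 7 is F; a diminished fourth above that is B𝄫 — scale degree 3.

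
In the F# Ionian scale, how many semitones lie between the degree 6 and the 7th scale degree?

2

The scale is F# G# A# B C# D# E#.
D# up to E# is a major second — 2 semitones.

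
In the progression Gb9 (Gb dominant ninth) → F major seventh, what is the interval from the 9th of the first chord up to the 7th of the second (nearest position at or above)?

Gb9 (Gb dominant ninth) has Ab as its 9th, and F major seventh has E as its 7th.
From Ab to E: 8 semitones over a fifth = augmented.

augmented 5th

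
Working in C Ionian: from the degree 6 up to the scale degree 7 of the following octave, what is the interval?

major ninth

Spelling C Ionian: C D E F G A B.
The degree 6 is A and the 7th scale degree (up an octave) is B.
A up to B spans 9 letter names and 14 semitones — a major ninth.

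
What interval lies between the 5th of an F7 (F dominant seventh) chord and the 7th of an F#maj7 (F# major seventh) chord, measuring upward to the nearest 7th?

augmented 3rd

The 5th of F7 (F dominant seventh) is C; the 7th of F#maj7 (F# major seventh) is E#.
3 letter names make it a third; at 5 semitones (a half step wider than major) the quality is augmented.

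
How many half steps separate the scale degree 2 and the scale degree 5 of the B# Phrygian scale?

The scale is B# C# D# E# F## G# A#.
C# up to F## is an augmented fourth — 6 semitones.

6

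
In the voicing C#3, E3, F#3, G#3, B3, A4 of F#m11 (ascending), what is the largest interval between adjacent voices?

Adjacent intervals: C#3→E3 = minor third; E3→F#3 = major second; F#3→G#3 = major second; G#3→B3 = minor third; B3→A4 = minor seventh.
The largest is B3 to A4, a minor seventh (10 semitones).

minor seventh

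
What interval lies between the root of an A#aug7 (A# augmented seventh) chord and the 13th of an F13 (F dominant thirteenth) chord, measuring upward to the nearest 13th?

diminished fourth

A#aug7 (A# augmented seventh) has A# as its root, and F13 (F dominant thirteenth) has D as its 13th.
From A# to D: 4 semitones over a fourth = diminished.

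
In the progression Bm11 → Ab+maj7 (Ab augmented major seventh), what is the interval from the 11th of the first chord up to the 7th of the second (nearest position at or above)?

minor third

The 11th of Bm11 is E; the 7th of Ab+maj7 (Ab augmented major seventh) is G.
3 letter names make it a third; at 3 semitones (a half step narrower than major) the quality is minor.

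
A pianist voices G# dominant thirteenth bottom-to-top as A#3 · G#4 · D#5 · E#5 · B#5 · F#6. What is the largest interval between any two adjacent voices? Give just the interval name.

minor 7th

Adjacent intervals: A#3→G#4 = minor seventh; G#4→D#5 = perfect fifth; D#5→E#5 = major second; E#5→B#5 = perfect fifth; B#5→F#6 = diminished fifth.
The largest is A#3 to G#4, a minor seventh (10 semitones).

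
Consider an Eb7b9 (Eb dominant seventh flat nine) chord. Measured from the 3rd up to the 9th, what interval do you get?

diminished 7th

The chord tones of Eb7b9 are Eb-G-Bb-Db-Fb.
That puts G below Fb.
G up to Fb is 9 semitones, a whole step narrower than a major seventh, so the interval is diminished.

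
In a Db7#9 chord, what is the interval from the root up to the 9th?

Db7#9 is spelled Db F Ab Cb E.
Root = Db; 9th = E.
Db up to E is 15 semitones, a half step wider than a major ninth, so the interval is augmented.

augmented ninth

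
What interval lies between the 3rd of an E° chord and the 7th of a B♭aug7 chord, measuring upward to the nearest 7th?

m2

The 3rd of E° is G; the 7th of B♭aug7 is A♭.
2 letter names make it a second; at 1 semitone (a half step narrower than major) the quality is minor.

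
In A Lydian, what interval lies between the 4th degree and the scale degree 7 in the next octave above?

perfect eleventh

A lydian: A B C# D# E F# G#.
The 4th degree is D# and the 7th scale degree (up an octave) is G#.
Counting 11 letters and 17 half steps from D# gives a perfect eleventh.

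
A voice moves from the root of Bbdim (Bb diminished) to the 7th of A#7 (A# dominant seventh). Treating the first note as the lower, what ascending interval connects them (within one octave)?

augmented sixth

Bbdim (Bb diminished) has Bb as its root, and A#7 (A# dominant seventh) has G# as its 7th.
6 letter names make it a sixth; at 10 semitones (a half step wider than major) the quality is augmented.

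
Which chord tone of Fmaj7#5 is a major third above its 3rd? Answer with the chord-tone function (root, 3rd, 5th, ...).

5th

The chord tones of Fmaj7#5 are F-A-C#-E.
The 3rd is A. A major third above A is C#.
C# is the chord's 5th.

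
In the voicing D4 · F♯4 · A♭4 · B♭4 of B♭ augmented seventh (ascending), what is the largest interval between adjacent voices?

Adjacent intervals: D4→F♯4 = major third; F♯4→A♭4 = diminished third; A♭4→B♭4 = major second.
The largest is D4 to F♯4, a major third (4 semitones).

M3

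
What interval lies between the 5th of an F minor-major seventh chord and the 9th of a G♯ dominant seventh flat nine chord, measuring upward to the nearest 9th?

The 5th of F minor-major seventh is C; the 9th of G♯ dominant seventh flat nine is A.
Counting 6 letters and 9 half steps from C gives a major sixth.

major 6th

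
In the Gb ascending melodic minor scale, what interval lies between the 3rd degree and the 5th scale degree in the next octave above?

Gb melodic minor: Gb Ab Bbb Cb Db Eb F.
So we need the interval from Bbb up to Db.
Counting 10 letters and 16 half steps from Bbb gives a major tenth.

major 10th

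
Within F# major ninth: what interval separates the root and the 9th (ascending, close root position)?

F#maj9 is spelled F#-A#-C#-E#-G#.
That puts F# below G#.
Counting 9 letters and 14 half steps from F# gives a major ninth.

major 9th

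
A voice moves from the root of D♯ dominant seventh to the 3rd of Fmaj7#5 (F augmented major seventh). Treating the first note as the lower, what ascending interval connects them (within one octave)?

diminished 5th

The root of D♯ dominant seventh is D♯; the 3rd of Fmaj7#5 (F augmented major seventh) is A.
From D♯ to A: 6 semitones over a fifth = diminished.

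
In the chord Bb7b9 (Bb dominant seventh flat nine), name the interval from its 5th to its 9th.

diminished fifth

Spelling the chord: Bb–D–F–Ab–Cb.
So we need the interval from F up to Cb.
F up to Cb is 6 semitones, a half step narrower than a perfect fifth, so the interval is diminished.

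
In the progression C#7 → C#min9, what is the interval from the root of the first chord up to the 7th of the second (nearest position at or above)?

minor seventh

The root of C#7 is C#; the 7th of C#min9 is B.
C# up to B is 10 semitones, a half step narrower than a major seventh, so the interval is minor.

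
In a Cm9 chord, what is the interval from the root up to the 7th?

The chord tones of Cm9 are C–Eb–G–Bb–D.
Root = C; 7th = Bb.
C up to Bb is 10 semitones, a half step narrower than a major seventh, so the interval is minor.

minor seventh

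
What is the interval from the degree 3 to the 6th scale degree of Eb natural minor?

perfect fourth

Eb natural minor: Eb F Gb Ab Bb Cb Db.
So we need the interval from Gb up to Cb.
Counting 4 letters and 5 half steps from Gb gives a perfect fourth.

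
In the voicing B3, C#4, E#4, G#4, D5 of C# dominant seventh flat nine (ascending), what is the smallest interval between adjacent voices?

Adjacent intervals: B3→C#4 = major second; C#4→E#4 = major third; E#4→G#4 = minor third; G#4→D5 = diminished fifth.
The smallest is B3 to C#4, a major second (2 semitones).

major second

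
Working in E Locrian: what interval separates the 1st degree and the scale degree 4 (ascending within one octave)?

perfect fourth

E locrian: E F G A B♭ C D.
1st degree = E; degree 4 = A.
From E to A is 5 semitones, exactly the perfect fourth.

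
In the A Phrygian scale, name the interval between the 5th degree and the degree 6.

minor second

A phrygian: A Bb C D E F G.
So we need the interval from E up to F.
2 letter names make it a second; at 1 semitone (a half step narrower than major) the quality is minor.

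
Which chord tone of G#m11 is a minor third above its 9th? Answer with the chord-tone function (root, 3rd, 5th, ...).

11th

The chord tones of G# minor eleventh are G# B D# F# A# C#.
The 9th is A#. A minor third above A# is C#.
C# is the chord's 11th.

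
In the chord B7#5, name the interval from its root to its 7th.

B7#5 (B augmented seventh) is spelled B–D♯–F𝄪–A.
So we need the interval from B up to A.
From B to A: 10 semitones over a seventh = minor.

minor seventh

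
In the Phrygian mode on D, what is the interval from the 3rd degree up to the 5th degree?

Spelling the Phrygian mode on D: D Eb F G A Bb C.
The 3rd degree is F and the scale degree 5 is A.
F up to A spans 3 letter names and 4 semitones — a major third.

major third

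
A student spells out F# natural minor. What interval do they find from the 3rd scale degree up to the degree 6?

F# natural minor: F# G# A B C# D E.
The 3rd scale degree is A and the scale degree 6 is D.
Counting 4 letters and 5 half steps from A gives a perfect fourth.

perfect fourth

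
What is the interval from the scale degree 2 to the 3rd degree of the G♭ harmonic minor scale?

minor 2nd

The scale runs G♭ A♭ B𝄫 C♭ D♭ E𝄫 F.
Scale degree 2 = A♭; 3rd degree = B𝄫.
2 letter names make it a second; at 1 semitone (a half step narrower than major) the quality is minor.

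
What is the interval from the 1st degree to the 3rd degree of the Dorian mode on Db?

Spelling the Dorian mode on Db: Db Eb Fb Gb Ab Bb Cb.
The 1st degree is Db and the 3rd scale degree is Fb.
Db up to Fb is 3 semitones, a half step narrower than a major third, so the interval is minor.

m3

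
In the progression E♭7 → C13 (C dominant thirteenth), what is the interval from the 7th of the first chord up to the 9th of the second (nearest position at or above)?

augmented 1st

The 7th of E♭7 is D♭; the 9th of C13 (C dominant thirteenth) is D.
D♭ up to D is 1 semitone, a half step wider than a perfect unison, so the interval is augmented.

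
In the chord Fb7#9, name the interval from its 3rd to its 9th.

Spelling the chord: Fb Ab Cb Ebb G.
That puts Ab below G.
Ab up to G spans 7 letter names and 11 semitones — a major seventh.

M7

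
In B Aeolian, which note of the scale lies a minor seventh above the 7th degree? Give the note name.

G

The scale is B C♯ D E F♯ G A.
The 7th degree is A; a minor seventh above that is G — scale degree 6.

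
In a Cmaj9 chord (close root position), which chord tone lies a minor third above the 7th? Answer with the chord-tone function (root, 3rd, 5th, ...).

Cmaj9 is spelled C, E, G, B, D.
The 7th is B. A minor third above B is D.
D is the chord's 9th.

9th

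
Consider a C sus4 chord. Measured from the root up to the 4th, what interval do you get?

perfect 4th

Csus4: C, F, G.
Root = C; 4th = F.
Counting 4 letters and 5 half steps from C gives a perfect fourth.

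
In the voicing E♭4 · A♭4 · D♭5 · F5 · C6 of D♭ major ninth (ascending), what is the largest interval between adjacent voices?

Adjacent intervals: E♭4→A♭4 = perfect fourth; A♭4→D♭5 = perfect fourth; D♭5→F5 = major third; F5→C6 = perfect fifth.
The largest is F5 to C6, a perfect fifth (7 semitones).

perfect fifth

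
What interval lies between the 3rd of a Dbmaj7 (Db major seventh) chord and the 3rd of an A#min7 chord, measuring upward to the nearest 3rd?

Dbmaj7 (Db major seventh) has F as its 3rd, and A#min7 has C# as its 3rd.
5 letter names make it a fifth; at 8 semitones (a half step wider than perfect) the quality is augmented.

augmented 5th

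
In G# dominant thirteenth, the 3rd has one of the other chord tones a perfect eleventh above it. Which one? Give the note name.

E#

The chord tones of G#13 are G# B# D# F# A# E#.
The 3rd is B#. A perfect eleventh above B# is E#.
E# is the chord's 13th.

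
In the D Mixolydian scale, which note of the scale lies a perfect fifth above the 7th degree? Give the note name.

G

The scale is D E F# G A B C.
The 7th degree is C; a perfect fifth above that is G — scale degree 4.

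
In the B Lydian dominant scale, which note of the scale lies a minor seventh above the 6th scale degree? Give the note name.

The scale is B C# D# E# F# G# A.
The 6th scale degree is G#; a minor seventh above that is F# — scale degree 5.

F#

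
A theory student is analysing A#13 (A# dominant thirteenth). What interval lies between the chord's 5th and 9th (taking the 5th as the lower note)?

Spelling the chord: A#, C##, E#, G#, B#, F##.
The 5th is E# and the 9th is B#.
E# up to B# spans 5 letter names and 7 semitones — a perfect fifth.

perfect fifth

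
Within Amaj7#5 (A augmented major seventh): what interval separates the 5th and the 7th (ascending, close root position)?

minor 3rd

Amaj7#5 is spelled A, C#, E#, G#.
5th = E#; 7th = G#.
3 letter names make it a third; at 3 semitones (a half step narrower than major) the quality is minor.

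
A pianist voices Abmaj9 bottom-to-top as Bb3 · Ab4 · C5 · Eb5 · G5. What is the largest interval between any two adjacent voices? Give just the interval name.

Adjacent intervals: Bb3→Ab4 = minor seventh; Ab4→C5 = major third; C5→Eb5 = minor third; Eb5→G5 = major third.
The largest is Bb3 to Ab4, a minor seventh (10 semitones).

minor 7th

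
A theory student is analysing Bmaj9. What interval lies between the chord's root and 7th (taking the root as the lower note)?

The chord tones of Bmaj9 are B, D♯, F♯, A♯, C♯.
The root is B and the 7th is A♯.
From B to A♯ is 11 semitones, exactly the major seventh.

major seventh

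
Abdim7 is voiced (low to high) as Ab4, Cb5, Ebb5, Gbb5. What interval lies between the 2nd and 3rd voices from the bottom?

Those voices are Cb5 and Ebb5.
From Cb to Ebb: 3 semitones over a third = minor.

minor third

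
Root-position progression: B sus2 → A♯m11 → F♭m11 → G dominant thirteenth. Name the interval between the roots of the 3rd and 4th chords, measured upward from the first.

augmented second

The roots are F♭ and G.
F♭ up to G is 3 semitones, a half step wider than a major second, so the interval is augmented.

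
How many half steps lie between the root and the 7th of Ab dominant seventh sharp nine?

10

The chord tones of Ab7#9 (Ab dominant seventh sharp nine) are Ab–C–Eb–Gb–B.
Ab to Gb is a minor seventh: 10 semitones.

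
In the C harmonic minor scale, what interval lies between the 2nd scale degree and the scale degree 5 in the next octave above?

P11

The scale runs C D Eb F G Ab B.
So we need the interval from D up to G.
Counting 11 letters and 17 half steps from D gives a perfect eleventh.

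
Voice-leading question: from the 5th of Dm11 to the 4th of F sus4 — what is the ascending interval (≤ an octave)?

The 5th of Dm11 is A; the 4th of F sus4 is B♭.
A up to B♭ is 1 semitone, a half step narrower than a major second, so the interval is minor.

m2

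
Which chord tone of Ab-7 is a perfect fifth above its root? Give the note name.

Ab-7 (Ab minor seventh): Ab Cb Eb Gb.
The root is Ab. A perfect fifth above Ab is Eb.
Eb is the chord's 5th.

Eb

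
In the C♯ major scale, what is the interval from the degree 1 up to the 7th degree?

M7

The scale runs C♯ D♯ E♯ F♯ G♯ A♯ B♯.
So we need the interval from C♯ up to B♯.
Counting 7 letters and 11 half steps from C♯ gives a major seventh.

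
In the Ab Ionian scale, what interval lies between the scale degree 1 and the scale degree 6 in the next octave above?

major thirteenth

The scale runs Ab Bb C Db Eb F G.
That puts Ab below F.
From Ab to F is 21 semitones, exactly the major thirteenth.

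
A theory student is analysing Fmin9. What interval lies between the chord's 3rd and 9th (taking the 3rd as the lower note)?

F minor ninth: F, Ab, C, Eb, G.
So we need the interval from Ab up to G.
Counting 7 letters and 11 half steps from Ab gives a major seventh.

M7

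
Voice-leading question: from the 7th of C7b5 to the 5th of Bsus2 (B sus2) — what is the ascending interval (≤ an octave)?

The 7th of C7b5 is Bb; the 5th of Bsus2 (B sus2) is F#.
Bb up to F# is 8 semitones, a half step wider than a perfect fifth, so the interval is augmented.

A5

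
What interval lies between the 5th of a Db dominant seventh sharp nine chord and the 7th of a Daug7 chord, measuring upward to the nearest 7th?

major third

Db dominant seventh sharp nine has Ab as its 5th, and Daug7 has C as its 7th.
From Ab to C is 4 semitones, exactly the major third.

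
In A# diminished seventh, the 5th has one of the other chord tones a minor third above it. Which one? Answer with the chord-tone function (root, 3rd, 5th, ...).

7th

Spelling the chord: A#–C#–E–G.
The 5th is E. A minor third above E is G.
G is the chord's 7th.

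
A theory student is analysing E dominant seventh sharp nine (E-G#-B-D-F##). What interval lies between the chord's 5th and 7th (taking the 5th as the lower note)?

minor 3rd

That puts B below D.
From B to D: 3 semitones over a third = minor.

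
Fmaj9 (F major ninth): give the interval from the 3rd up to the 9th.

minor seventh

The chord tones of F major ninth are F, A, C, E, G.
3rd = A; 9th = G.
7 letter names make it a seventh; at 10 semitones (a half step narrower than major) the quality is minor.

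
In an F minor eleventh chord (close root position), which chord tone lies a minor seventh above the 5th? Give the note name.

Spelling the chord: F, Ab, C, Eb, G, Bb.
The 5th is C. A minor seventh above C is Bb.
Bb is the chord's 11th.

Bb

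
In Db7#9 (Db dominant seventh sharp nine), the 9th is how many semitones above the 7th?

5

Db dominant seventh sharp nine is spelled Db-F-Ab-Cb-E.
Cb to E is an augmented third: 5 semitones.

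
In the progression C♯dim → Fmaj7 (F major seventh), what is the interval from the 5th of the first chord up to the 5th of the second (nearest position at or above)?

perfect fourth

The 5th of C♯dim is G; the 5th of Fmaj7 (F major seventh) is C.
G up to C spans 4 letter names and 5 semitones — a perfect fourth.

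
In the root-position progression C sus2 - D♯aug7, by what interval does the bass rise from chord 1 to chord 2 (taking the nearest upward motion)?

The roots are C and D♯.
2 letter names make it a second; at 3 semitones (a half step wider than major) the quality is augmented.

augmented 2nd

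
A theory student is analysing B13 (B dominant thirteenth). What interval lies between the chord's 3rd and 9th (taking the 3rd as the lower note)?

minor 7th

B dominant thirteenth: B D# F# A C# G#.
The 3rd is D# and the 9th is C#.
7 letter names make it a seventh; at 10 semitones (a half step narrower than major) the quality is minor.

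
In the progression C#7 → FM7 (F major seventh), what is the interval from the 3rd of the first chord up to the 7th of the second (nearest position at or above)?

C#7 has E# as its 3rd, and FM7 (F major seventh) has E as its 7th.
From E# to E: 11 semitones over an octave = diminished.

d8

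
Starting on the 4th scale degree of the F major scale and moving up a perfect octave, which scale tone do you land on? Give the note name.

Bb

The scale is F G A Bb C D E.
The 4th scale degree is Bb; a perfect octave above that is Bb — scale degree 4.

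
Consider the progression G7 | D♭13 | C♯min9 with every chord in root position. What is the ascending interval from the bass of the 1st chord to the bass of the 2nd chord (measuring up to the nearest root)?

The roots are G and D♭.
From G to D♭: 6 semitones over a fifth = diminished.

diminished fifth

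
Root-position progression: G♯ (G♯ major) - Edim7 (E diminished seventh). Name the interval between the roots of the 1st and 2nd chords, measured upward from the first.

m6

The roots are G♯ and E.
From G♯ to E: 8 semitones over a sixth = minor.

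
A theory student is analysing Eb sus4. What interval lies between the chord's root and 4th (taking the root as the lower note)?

The chord tones of Eb sus4 are Eb Ab Bb.
That puts Eb below Ab.
From Eb to Ab is 5 semitones, exactly the perfect fourth.

perfect fourth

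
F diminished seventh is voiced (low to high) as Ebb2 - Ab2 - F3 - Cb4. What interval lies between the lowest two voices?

Those voices are Ebb2 and Ab2.
Ebb up to Ab is 6 semitones, a half step wider than a perfect fourth, so the interval is augmented.

augmented fourth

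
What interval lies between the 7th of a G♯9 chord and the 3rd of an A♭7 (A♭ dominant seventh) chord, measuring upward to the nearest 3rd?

d5

G♯9 has F♯ as its 7th, and A♭7 (A♭ dominant seventh) has C as its 3rd.
5 letter names make it a fifth; at 6 semitones (a half step narrower than perfect) the quality is diminished.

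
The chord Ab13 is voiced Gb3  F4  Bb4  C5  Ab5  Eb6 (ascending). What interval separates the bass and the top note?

The outer voices are Gb3 and Eb6.
Counting 20 letters and 33 half steps from Gb gives a major 20th.

major 20th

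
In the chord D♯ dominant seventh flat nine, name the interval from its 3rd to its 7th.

diminished fifth

Spelling the chord: D♯ F𝄪 A♯ C♯ E.
That puts F𝄪 below C♯.
F𝄪 up to C♯ is 6 semitones, a half step narrower than a perfect fifth, so the interval is diminished.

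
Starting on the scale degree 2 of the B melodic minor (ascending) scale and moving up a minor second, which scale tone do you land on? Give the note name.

The scale is B C# D E F# G# A#.
The scale degree 2 is C#; a minor second above that is D — scale degree 3.

D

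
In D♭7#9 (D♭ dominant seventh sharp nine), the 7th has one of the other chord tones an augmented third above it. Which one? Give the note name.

D♭7#9 is spelled D♭ F A♭ C♭ E.
The 7th is C♭. An augmented third above C♭ is E.
E is the chord's 9th.

E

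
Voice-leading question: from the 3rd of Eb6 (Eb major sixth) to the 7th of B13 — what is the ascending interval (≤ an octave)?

major 2nd

The 3rd of Eb6 (Eb major sixth) is G; the 7th of B13 is A.
Counting 2 letters and 2 half steps from G gives a major second.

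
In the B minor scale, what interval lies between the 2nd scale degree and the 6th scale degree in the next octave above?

diminished twelfth

The scale runs B C# D E F# G A.
2nd scale degree = C#; 6th scale degree (up an octave) = G.
12 letter names make it a twelfth; at 18 semitones (a half step narrower than perfect) the quality is diminished.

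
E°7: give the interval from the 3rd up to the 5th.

minor third

Spelling the chord: E–G–Bb–Db.
The 3rd is G and the 5th is Bb.
3 letter names make it a third; at 3 semitones (a half step narrower than major) the quality is minor.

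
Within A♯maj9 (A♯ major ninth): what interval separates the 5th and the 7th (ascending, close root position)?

Spelling the chord: A♯ C𝄪 E♯ G𝄪 B♯.
That puts E♯ below G𝄪.
Counting 3 letters and 4 half steps from E♯ gives a major third.

major third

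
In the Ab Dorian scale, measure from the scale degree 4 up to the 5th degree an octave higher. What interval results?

Spelling the Ab Dorian scale: Ab Bb Cb Db Eb F Gb.
That puts Db below Eb.
Counting 9 letters and 14 half steps from Db gives a major ninth.

major ninth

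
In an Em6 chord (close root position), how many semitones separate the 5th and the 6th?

E minor sixth is spelled E G B C#.
B to C# is a major second: 2 semitones.

2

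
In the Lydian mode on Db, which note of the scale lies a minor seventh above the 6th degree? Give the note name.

The scale is Db Eb F G Ab Bb C.
The 6th degree is Bb; a minor seventh above that is Ab — scale degree 5.

Ab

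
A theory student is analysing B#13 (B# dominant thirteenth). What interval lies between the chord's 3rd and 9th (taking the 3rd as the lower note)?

B#13 (B# dominant thirteenth) is spelled B#–D##–F##–A#–C##–G##.
3rd = D##; 9th = C##.
From D## to C##: 10 semitones over a seventh = minor.

minor 7th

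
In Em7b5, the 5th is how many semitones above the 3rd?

E half-diminished seventh is spelled E, G, B♭, D.
G to B♭ is a minor third: 3 semitones.

3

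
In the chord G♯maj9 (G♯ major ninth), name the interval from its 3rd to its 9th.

The chord tones of G♯ major ninth are G♯–B♯–D♯–F𝄪–A♯.
That puts B♯ below A♯.
From B♯ to A♯: 10 semitones over a seventh = minor.

minor seventh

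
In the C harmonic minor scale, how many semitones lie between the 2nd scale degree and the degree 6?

The scale is C D Eb F G Ab B.
D up to Ab is a diminished fifth — 6 semitones.

6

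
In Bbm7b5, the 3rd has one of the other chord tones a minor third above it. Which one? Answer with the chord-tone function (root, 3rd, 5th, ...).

5th

Bb half-diminished seventh is spelled Bb, Db, Fb, Ab.
The 3rd is Db. A minor third above Db is Fb.
Fb is the chord's 5th.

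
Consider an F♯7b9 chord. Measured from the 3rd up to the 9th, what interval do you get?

d7

Spelling the chord: F♯ A♯ C♯ E G.
3rd = A♯; 9th = G.
A♯ up to G is 9 semitones, a whole step narrower than a major seventh, so the interval is diminished.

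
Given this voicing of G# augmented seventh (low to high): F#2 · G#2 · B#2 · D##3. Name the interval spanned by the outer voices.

augmented sixth

The outer voices are F#2 and D##3.
From F# to D##: 10 semitones over a sixth = augmented.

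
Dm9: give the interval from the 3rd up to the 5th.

major 3rd

Dmin9 is spelled D F A C E.
The 3rd is F and the 5th is A.
F up to A spans 3 letter names and 4 semitones — a major third.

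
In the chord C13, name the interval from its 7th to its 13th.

C13: C–E–G–Bb–D–A.
The 7th is Bb and the 13th is A.
Counting 7 letters and 11 half steps from Bb gives a major seventh.

major seventh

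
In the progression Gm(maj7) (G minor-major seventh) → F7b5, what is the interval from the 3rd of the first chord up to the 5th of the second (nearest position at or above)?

m2

Gm(maj7) (G minor-major seventh) has B♭ as its 3rd, and F7b5 has C♭ as its 5th.
B♭ up to C♭ is 1 semitone, a half step narrower than a major second, so the interval is minor.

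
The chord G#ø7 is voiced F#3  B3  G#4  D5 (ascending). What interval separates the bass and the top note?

The outer voices are F#3 and D5.
From F# to D: 20 semitones over a thirteenth = minor.

m13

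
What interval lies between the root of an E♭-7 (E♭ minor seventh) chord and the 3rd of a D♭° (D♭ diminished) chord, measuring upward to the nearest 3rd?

m2

E♭-7 (E♭ minor seventh) has E♭ as its root, and D♭° (D♭ diminished) has F♭ as its 3rd.
From E♭ to F♭: 1 semitone over a second = minor.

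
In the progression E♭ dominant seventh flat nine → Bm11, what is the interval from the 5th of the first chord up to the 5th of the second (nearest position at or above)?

augmented fifth

E♭ dominant seventh flat nine has B♭ as its 5th, and Bm11 has F♯ as its 5th.
5 letter names make it a fifth; at 8 semitones (a half step wider than perfect) the quality is augmented.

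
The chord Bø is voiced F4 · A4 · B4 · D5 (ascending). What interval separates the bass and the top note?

The outer voices are F4 and D5.
F up to D spans 6 letter names and 9 semitones — a major sixth.

M6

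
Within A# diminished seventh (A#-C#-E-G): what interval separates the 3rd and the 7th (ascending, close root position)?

d5

That puts C# below G.
5 letter names make it a fifth; at 6 semitones (a half step narrower than perfect) the quality is diminished.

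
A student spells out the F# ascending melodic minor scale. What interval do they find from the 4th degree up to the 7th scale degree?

augmented 4th

F# melodic minor: F# G# A B C# D# E#.
The 4th degree is B and the degree 7 is E#.
B up to E# is 6 semitones, a half step wider than a perfect fourth, so the interval is augmented.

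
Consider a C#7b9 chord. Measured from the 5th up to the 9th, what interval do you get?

Spelling the chord: C#–E#–G#–B–D.
5th = G#; 9th = D.
From G# to D: 6 semitones over a fifth = diminished.

diminished 5th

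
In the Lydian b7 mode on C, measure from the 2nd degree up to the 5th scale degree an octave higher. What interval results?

perfect eleventh

The scale runs C D E F♯ G A B♭.
The 2nd degree is D and the scale degree 5 (up an octave) is G.
From D to G is 17 semitones, exactly the perfect eleventh.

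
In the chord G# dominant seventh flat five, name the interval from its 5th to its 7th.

The chord tones of G#7b5 are G# B# D F#.
The 5th is D and the 7th is F#.
From D to F# is 4 semitones, exactly the major third.

major 3rd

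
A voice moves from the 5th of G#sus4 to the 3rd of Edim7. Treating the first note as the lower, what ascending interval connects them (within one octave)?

G#sus4 has D# as its 5th, and Edim7 has G as its 3rd.
4 letter names make it a fourth; at 4 semitones (a half step narrower than perfect) the quality is diminished.

diminished 4th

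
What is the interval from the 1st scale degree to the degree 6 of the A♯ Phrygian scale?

minor sixth

A♯ phrygian: A♯ B C♯ D♯ E♯ F♯ G♯.
That puts A♯ below F♯.
6 letter names make it a sixth; at 8 semitones (a half step narrower than major) the quality is minor.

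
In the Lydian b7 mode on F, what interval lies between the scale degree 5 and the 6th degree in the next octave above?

major ninth

Spelling the Lydian b7 mode on F: F G A B C D Eb.
The scale degree 5 is C and the scale degree 6 (up an octave) is D.
From C to D is 14 semitones, exactly the major ninth.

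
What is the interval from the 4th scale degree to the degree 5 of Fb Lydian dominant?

Fb lydian dominant: Fb Gb Ab Bb Cb Db Ebb.
The 4th scale degree is Bb and the 5th scale degree is Cb.
From Bb to Cb: 1 semitone over a second = minor.

minor second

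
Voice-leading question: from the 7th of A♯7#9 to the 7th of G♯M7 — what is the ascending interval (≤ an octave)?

The 7th of A♯7#9 is G♯; the 7th of G♯M7 is F𝄪.
Counting 7 letters and 11 half steps from G♯ gives a major seventh.

major 7th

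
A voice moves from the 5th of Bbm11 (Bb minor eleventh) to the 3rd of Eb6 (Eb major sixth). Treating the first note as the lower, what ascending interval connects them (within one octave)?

Bbm11 (Bb minor eleventh) has F as its 5th, and Eb6 (Eb major sixth) has G as its 3rd.
Counting 2 letters and 2 half steps from F gives a major second.

M2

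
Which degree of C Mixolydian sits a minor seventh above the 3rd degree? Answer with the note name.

D

The scale is C D E F G A Bb.
The 3rd degree is E; a minor seventh above that is D — scale degree 2.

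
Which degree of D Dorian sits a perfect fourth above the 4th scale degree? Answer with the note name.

C

The scale is D E F G A B C.
The 4th scale degree is G; a perfect fourth above that is C — scale degree 7.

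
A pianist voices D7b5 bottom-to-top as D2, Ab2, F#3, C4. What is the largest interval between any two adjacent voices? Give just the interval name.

A6

Adjacent intervals: D2→Ab2 = diminished fifth; Ab2→F#3 = augmented sixth; F#3→C4 = diminished fifth.
The largest is Ab2 to F#3, an augmented sixth (10 semitones).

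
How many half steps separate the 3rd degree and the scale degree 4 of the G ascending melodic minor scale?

The scale is G A B♭ C D E F♯.
B♭ up to C is a major second — 2 semitones.

2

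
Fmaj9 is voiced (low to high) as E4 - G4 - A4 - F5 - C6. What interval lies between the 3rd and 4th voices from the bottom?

Those voices are A4 and F5.
From A to F: 8 semitones over a sixth = minor.

minor 6th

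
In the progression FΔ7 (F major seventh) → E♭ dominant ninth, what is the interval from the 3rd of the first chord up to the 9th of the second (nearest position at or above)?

FΔ7 (F major seventh) has A as its 3rd, and E♭ dominant ninth has F as its 9th.
From A to F: 8 semitones over a sixth = minor.

m6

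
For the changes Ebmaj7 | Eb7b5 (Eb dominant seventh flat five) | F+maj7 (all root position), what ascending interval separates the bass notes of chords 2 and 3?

The roots are Eb and F.
Counting 2 letters and 2 half steps from Eb gives a major second.

major 2nd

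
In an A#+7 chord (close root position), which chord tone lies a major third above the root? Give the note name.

A#aug7 is spelled A#, C##, E##, G#.
The root is A#. A major third above A# is C##.
C## is the chord's 3rd.

C##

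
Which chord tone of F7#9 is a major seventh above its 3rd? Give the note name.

G#

Spelling the chord: F-A-C-Eb-G#.
The 3rd is A. A major seventh above A is G#.
G# is the chord's 9th.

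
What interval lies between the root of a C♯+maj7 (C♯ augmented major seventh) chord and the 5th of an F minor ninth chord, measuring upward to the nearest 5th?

The root of C♯+maj7 (C♯ augmented major seventh) is C♯; the 5th of F minor ninth is C.
8 letter names make it an octave; at 11 semitones (a half step narrower than perfect) the quality is diminished.

diminished octave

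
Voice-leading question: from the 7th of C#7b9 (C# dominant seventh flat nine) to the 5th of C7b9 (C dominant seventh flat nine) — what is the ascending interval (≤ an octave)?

minor sixth

The 7th of C#7b9 (C# dominant seventh flat nine) is B; the 5th of C7b9 (C dominant seventh flat nine) is G.
From B to G: 8 semitones over a sixth = minor.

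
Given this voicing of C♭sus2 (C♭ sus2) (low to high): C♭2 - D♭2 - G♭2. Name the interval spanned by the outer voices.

perfect fifth

The outer voices are C♭2 and G♭2.
C♭ up to G♭ spans 5 letter names and 7 semitones — a perfect fifth.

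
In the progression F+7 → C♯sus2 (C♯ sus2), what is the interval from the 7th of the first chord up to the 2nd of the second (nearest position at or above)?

augmented seventh

The 7th of F+7 is E♭; the 2nd of C♯sus2 (C♯ sus2) is D♯.
E♭ up to D♯ is 12 semitones, a half step wider than a major seventh, so the interval is augmented.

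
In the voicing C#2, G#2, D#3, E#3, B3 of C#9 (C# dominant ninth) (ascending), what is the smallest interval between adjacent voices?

major second

Adjacent intervals: C#2→G#2 = perfect fifth; G#2→D#3 = perfect fifth; D#3→E#3 = major second; E#3→B3 = diminished fifth.
The smallest is D#3 to E#3, a major second (2 semitones).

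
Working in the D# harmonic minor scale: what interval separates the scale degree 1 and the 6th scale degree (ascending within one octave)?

The scale runs D# E# F# G# A# B C##.
That puts D# below B.
6 letter names make it a sixth; at 8 semitones (a half step narrower than major) the quality is minor.

minor 6th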